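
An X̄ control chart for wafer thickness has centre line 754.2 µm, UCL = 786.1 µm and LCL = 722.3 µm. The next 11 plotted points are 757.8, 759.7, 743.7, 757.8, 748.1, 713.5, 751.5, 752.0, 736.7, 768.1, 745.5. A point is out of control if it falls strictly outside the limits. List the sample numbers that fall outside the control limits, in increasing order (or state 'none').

6

Compare each point to [722.3, 786.1]: sample 6 = 713.5 < LCL.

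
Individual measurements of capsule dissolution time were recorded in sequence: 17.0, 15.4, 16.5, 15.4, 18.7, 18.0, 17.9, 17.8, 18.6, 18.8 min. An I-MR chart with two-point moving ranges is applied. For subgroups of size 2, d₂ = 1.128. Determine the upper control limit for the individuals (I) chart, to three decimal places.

X̄ = (17.0 + 15.4 + 16.5 + 15.4 + 18.7 + 18.0 + 17.9 + 17.8 + 18.6 + 18.8) / 10 = 17.4100
Moving ranges: 1.6, 1.1, 1.1, 3.3, 0.7, 0.1, 0.1, 0.8, 0.2; M̄R̄ = 9.0000 / 9 = 1.0000
UCL = X̄ + 3·M̄R̄/d₂ = 17.4100 + 3 × 1.0000 / 1.128 = 20.0696

20.070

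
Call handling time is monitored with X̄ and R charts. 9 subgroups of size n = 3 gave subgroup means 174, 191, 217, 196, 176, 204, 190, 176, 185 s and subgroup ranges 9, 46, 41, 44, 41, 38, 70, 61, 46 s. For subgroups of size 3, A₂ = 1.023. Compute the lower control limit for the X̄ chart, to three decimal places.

144.877

X̄̄ = (174 + 191 + 217 + 196 + 176 + 204 + 190 + 176 + 185) / 9 = 1709.0000 / 9 = 189.8889
R̄ = (9 + 46 + 41 + 44 + 41 + 38 + 70 + 61 + 46) / 9 = 396.0000 / 9 = 44.0000
LCL = X̄̄ − A₂·R̄ = 189.8889 − 1.023 × 44.0000 = 144.8769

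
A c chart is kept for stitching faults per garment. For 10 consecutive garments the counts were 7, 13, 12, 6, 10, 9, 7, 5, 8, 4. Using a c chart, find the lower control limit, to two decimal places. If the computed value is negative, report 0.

c̄ = (7 + 13 + 12 + 6 + 10 + 9 + 7 + 5 + 8 + 4) / 10 = 81 / 10 = 8.1000
LCL = c̄ − 3√c̄ = 8.1000 − 3 × 2.8460 = -0.4381 → 0 (cannot be negative)

0.00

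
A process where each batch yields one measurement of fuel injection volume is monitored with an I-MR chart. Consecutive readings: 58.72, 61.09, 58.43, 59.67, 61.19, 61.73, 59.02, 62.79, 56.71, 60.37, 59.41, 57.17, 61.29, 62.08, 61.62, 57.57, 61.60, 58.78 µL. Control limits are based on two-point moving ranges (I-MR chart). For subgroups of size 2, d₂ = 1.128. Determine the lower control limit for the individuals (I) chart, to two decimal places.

53.07

X̄ = (58.72 + 61.09 + 58.43 + 59.67 + 61.19 + 61.73 + 59.02 + 62.79 + 56.71 + 60.37 + 59.41 + 57.17 + 61.29 + 62.08 + 61.62 + 57.57 + 61.60 + 58.78) / 18 = 59.9578
Moving ranges: 2.37, 2.66, 1.24, 1.52, 0.54, 2.71, 3.77, 6.08, 3.66, 0.96, 2.24, 4.12, 0.79, 0.46, 4.05, 4.03, 2.82; M̄R̄ = 44.0200 / 17 = 2.5894
LCL = X̄ − 3·M̄R̄/d₂ = 59.9578 − 3 × 2.5894 / 1.128 = 53.0710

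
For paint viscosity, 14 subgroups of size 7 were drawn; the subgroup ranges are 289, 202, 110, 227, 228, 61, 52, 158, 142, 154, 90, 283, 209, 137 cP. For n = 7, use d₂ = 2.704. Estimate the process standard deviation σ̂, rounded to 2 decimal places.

61.87

R̄ = (289 + 202 + 110 + 227 + 228 + 61 + 52 + 158 + 142 + 154 + 90 + 283 + 209 + 137) / 14 = 167.2857
σ̂ = R̄ / d₂ = 167.2857 / 2.704 = 61.8660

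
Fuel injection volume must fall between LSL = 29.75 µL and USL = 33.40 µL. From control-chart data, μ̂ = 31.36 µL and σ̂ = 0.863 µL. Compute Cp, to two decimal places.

0.70

Cp = (USL − LSL) / (6σ̂) = (33.40 − 29.75) / (6 × 0.863) = 3.6500 / 5.1780 = 0.7049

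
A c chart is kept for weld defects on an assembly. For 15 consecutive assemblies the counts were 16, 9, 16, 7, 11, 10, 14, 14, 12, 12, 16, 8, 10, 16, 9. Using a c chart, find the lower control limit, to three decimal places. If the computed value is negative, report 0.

c̄ = (16 + 9 + 16 + 7 + 11 + 10 + 14 + 14 + 12 + 12 + 16 + 8 + 10 + 16 + 9) / 15 = 180 / 15 = 12.0000
LCL = c̄ − 3√c̄ = 12.0000 − 3 × 3.4641 = 1.6077

1.608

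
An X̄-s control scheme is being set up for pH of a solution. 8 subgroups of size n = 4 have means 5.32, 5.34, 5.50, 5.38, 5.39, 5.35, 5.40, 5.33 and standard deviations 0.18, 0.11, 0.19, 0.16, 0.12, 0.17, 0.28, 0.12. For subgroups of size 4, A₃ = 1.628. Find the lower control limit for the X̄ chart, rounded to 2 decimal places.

X̄̄ = (5.32 + 5.34 + 5.50 + 5.38 + 5.39 + 5.35 + 5.40 + 5.33) / 8 = 5.3762
s̄ = (0.18 + 0.11 + 0.19 + 0.16 + 0.12 + 0.17 + 0.28 + 0.12) / 8 = 0.1663
LCL = X̄̄ − A₃·s̄ = 5.3762 − 1.628 × 0.1663 = 5.1056

5.11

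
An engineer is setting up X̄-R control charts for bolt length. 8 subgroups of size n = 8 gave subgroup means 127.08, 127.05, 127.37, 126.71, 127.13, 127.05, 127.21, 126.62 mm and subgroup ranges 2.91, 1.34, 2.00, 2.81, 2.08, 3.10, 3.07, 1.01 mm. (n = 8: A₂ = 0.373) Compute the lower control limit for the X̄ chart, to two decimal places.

X̄̄ = (127.08 + 127.05 + 127.37 + 126.71 + 127.13 + 127.05 + 127.21 + 126.62) / 8 = 1016.2200 / 8 = 127.0275
R̄ = (2.91 + 1.34 + 2.00 + 2.81 + 2.08 + 3.10 + 3.07 + 1.01) / 8 = 18.3200 / 8 = 2.2900
LCL = X̄̄ − A₂·R̄ = 127.0275 − 0.373 × 2.2900 = 126.1733

126.17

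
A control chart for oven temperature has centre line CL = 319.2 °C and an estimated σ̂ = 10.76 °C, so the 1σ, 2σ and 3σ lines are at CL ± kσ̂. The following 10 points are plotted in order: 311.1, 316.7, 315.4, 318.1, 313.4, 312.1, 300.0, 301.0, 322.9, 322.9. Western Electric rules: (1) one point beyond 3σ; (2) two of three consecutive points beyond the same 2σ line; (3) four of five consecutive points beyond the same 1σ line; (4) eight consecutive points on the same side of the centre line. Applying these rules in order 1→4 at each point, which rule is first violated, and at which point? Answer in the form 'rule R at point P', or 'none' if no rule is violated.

rule 4 at point 8

Zone of each point (C = within 1σ̂, B = 1σ̂–2σ̂, A = 2σ̂–3σ̂, * = beyond 3σ̂; sign = side of CL): 1:-C, 2:-C, 3:-C, 4:-C, 5:-C, 6:-C, 7:-B, 8:-B, 9:+C, 10:+C
Rule 4 (eight consecutive points on the same side of the centre line) is satisfied at point 8.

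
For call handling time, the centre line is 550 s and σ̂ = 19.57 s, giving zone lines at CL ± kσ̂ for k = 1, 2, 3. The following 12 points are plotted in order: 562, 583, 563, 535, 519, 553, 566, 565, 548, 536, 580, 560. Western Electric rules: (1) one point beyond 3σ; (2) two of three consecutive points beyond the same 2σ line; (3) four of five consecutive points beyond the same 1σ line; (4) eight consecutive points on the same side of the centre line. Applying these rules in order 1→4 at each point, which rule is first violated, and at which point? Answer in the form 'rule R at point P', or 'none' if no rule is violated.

none

Zone of each point (C = within 1σ̂, B = 1σ̂–2σ̂, A = 2σ̂–3σ̂, * = beyond 3σ̂; sign = side of CL): 1:+C, 2:+B, 3:+C, 4:-C, 5:-B, 6:+C, 7:+C, 8:+C, 9:-C, 10:-C, 11:+B, 12:+C
No rule fires across all 12 points.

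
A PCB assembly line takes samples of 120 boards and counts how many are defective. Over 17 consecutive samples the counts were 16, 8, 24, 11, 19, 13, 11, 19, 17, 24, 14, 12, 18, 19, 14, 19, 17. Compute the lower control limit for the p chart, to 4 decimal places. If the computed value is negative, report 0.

p̄ = Σdᵢ / (k·n) = 275 / (17 × 120) = 0.13480
LCL = p̄ − 3·√(p̄(1−p̄)/n) = 0.13480 − 3 × 0.03118 = 0.04128

0.0413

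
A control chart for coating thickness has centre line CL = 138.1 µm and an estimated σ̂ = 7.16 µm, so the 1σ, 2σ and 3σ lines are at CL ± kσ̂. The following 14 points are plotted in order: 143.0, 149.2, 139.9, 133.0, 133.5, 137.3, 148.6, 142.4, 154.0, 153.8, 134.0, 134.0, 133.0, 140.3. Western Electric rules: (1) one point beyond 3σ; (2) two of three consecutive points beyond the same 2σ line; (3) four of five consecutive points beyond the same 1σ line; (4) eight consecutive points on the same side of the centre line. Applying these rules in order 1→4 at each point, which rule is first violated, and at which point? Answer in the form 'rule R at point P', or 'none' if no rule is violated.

rule 2 at point 10

Zone of each point (C = within 1σ̂, B = 1σ̂–2σ̂, A = 2σ̂–3σ̂, * = beyond 3σ̂; sign = side of CL): 1:+C, 2:+B, 3:+C, 4:-C, 5:-C, 6:-C, 7:+B, 8:+C, 9:+A, 10:+A, 11:-C, 12:-C, 13:-C, 14:+C
Rule 2 (two of three consecutive points beyond the same 2σ limit) is satisfied at point 10.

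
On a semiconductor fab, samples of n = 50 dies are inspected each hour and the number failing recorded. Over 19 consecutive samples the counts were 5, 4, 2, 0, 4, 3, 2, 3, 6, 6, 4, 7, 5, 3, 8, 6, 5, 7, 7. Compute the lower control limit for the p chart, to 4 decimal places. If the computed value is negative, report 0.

p̄ = Σdᵢ / (k·n) = 87 / (19 × 50) = 0.09158
LCL = p̄ − 3·√(p̄(1−p̄)/n) = 0.09158 − 3 × 0.04079 = -0.03079 → 0 (negative, so LCL = 0)

0.0000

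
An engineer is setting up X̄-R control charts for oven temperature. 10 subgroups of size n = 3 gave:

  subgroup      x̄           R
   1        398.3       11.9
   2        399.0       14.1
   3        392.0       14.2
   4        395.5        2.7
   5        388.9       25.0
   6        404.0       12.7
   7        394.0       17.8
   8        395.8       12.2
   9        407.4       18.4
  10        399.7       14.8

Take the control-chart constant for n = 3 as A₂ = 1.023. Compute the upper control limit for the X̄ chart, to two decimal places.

412.17

X̄̄ = (398.3 + 399.0 + 392.0 + 395.5 + 388.9 + 404.0 + 394.0 + 395.8 + 407.4 + 399.7) / 10 = 3974.6000 / 10 = 397.4600
R̄ = (11.9 + 14.1 + 14.2 + 2.7 + 25.0 + 12.7 + 17.8 + 12.2 + 18.4 + 14.8) / 10 = 143.8000 / 10 = 14.3800
UCL = X̄̄ + A₂·R̄ = 397.4600 + 1.023 × 14.3800 = 412.1707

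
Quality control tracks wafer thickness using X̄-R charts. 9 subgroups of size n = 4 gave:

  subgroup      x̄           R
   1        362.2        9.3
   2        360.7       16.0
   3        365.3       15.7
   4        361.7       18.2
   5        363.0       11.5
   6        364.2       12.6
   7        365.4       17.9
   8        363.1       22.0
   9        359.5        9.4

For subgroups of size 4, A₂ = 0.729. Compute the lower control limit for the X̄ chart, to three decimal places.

X̄̄ = (362.2 + 360.7 + 365.3 + 361.7 + 363.0 + 364.2 + 365.4 + 363.1 + 359.5) / 9 = 3265.1000 / 9 = 362.7889
R̄ = (9.3 + 16.0 + 15.7 + 18.2 + 11.5 + 12.6 + 17.9 + 22.0 + 9.4) / 9 = 132.6000 / 9 = 14.7333
LCL = X̄̄ − A₂·R̄ = 362.7889 − 0.729 × 14.7333 = 352.0483

352.048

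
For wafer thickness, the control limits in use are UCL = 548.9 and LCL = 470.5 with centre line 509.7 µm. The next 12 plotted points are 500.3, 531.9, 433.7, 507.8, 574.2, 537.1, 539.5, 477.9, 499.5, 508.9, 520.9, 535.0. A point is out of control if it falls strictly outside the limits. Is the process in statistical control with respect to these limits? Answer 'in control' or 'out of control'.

out of control

Compare each point to [470.5, 548.9]: sample 3 = 433.7 < LCL; sample 5 = 574.2 > UCL.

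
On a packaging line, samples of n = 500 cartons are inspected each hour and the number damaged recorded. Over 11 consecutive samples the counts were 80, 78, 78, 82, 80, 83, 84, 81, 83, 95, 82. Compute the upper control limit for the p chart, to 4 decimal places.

0.2145

p̄ = Σdᵢ / (k·n) = 906 / (11 × 500) = 0.16473
UCL = p̄ + 3·√(p̄(1−p̄)/n) = 0.16473 + 3 × √(0.16473×0.83527/500) = 0.16473 + 3 × 0.01659 = 0.21449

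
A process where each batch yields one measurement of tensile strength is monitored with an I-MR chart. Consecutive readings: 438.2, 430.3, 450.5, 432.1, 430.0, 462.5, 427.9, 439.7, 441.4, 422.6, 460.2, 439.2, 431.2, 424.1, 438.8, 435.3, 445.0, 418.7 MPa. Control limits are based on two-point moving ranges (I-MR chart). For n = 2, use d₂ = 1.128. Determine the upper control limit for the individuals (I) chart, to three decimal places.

480.258

X̄ = (438.2 + 430.3 + 450.5 + 432.1 + 430.0 + 462.5 + 427.9 + 439.7 + 441.4 + 422.6 + 460.2 + 439.2 + 431.2 + 424.1 + 438.8 + 435.3 + 445.0 + 418.7) / 18 = 437.0944
Moving ranges: 7.9, 20.2, 18.4, 2.1, 32.5, 34.6, 11.8, 1.7, 18.8, 37.6, 21.0, 8.0, 7.1, 14.7, 3.5, 9.7, 26.3; M̄R̄ = 275.9000 / 17 = 16.2294
UCL = X̄ + 3·M̄R̄/d₂ = 437.0944 + 3 × 16.2294 / 1.128 = 480.2578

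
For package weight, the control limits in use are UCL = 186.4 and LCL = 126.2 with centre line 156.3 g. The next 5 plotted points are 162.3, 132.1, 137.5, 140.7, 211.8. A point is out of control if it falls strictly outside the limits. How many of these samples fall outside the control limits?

Compare each point to [126.2, 186.4]: sample 5 = 211.8 > UCL.

1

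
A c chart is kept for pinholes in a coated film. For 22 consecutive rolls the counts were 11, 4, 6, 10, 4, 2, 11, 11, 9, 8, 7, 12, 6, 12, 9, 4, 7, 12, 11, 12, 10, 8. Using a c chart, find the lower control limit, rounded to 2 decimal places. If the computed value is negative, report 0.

0.00

c̄ = (11 + 4 + 6 + 10 + 4 + 2 + 11 + 11 + 9 + 8 + 7 + 12 + 6 + 12 + 9 + 4 + 7 + 12 + 11 + 12 + 10 + 8) / 22 = 186 / 22 = 8.4545
LCL = c̄ − 3√c̄ = 8.4545 − 3 × 2.9077 = -0.2685 → 0 (cannot be negative)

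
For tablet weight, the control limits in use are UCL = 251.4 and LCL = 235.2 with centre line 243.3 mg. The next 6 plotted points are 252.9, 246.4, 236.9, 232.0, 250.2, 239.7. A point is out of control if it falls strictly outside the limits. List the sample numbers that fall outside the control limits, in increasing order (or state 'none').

1, 4

Compare each point to [235.2, 251.4]: sample 1 = 252.9 > UCL; sample 4 = 232.0 < LCL.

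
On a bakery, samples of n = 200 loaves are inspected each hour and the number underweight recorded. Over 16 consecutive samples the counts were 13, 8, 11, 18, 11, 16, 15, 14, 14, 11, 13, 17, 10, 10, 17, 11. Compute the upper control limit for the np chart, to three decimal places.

23.545

p̄ = Σdᵢ / (k·n) = 209 / (16 × 200) = 0.06531
UCL = np̄ + 3·√(np̄(1−p̄)) = 13.0625 + 3 × √(13.0625×0.93469) = 13.0625 + 3 × 3.4942 = 23.5451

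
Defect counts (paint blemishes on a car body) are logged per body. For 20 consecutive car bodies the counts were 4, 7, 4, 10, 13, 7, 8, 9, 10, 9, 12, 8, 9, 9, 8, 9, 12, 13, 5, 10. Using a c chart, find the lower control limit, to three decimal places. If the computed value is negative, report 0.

0.000

c̄ = (4 + 7 + 4 + 10 + 13 + 7 + 8 + 9 + 10 + 9 + 12 + 8 + 9 + 9 + 8 + 9 + 12 + 13 + 5 + 10) / 20 = 176 / 20 = 8.8000
LCL = c̄ − 3√c̄ = 8.8000 − 3 × 2.9665 = -0.0994 → 0 (cannot be negative)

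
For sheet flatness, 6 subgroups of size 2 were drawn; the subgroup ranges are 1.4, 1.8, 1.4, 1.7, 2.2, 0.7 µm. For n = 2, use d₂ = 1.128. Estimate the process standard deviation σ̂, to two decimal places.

1.36

R̄ = (1.4 + 1.8 + 1.4 + 1.7 + 2.2 + 0.7) / 6 = 1.5333
σ̂ = R̄ / d₂ = 1.5333 / 1.128 = 1.3593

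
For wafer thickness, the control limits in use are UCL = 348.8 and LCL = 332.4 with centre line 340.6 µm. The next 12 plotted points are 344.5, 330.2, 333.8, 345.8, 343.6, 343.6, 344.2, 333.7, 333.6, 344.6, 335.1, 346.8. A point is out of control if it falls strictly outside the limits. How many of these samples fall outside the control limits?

Compare each point to [332.4, 348.8]: sample 2 = 330.2 < LCL.

1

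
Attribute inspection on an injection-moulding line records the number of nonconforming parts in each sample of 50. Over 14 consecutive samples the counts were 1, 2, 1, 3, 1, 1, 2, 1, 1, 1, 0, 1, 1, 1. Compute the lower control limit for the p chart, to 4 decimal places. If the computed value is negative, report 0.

0.0000

p̄ = Σdᵢ / (k·n) = 17 / (14 × 50) = 0.02429
LCL = p̄ − 3·√(p̄(1−p̄)/n) = 0.02429 − 3 × 0.02177 = -0.04102 → 0 (negative, so LCL = 0)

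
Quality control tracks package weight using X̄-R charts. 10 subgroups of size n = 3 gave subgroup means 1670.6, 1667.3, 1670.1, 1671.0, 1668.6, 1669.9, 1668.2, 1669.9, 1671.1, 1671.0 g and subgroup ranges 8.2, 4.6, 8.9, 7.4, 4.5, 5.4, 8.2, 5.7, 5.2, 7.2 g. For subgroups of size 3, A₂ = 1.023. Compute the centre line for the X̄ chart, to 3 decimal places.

X̄̄ = (1670.6 + 1667.3 + 1670.1 + 1671.0 + 1668.6 + 1669.9 + 1668.2 + 1669.9 + 1671.1 + 1671.0) / 10 = 16697.7000 / 10 = 1669.7700
CL = X̄̄ = 1669.7700

1669.770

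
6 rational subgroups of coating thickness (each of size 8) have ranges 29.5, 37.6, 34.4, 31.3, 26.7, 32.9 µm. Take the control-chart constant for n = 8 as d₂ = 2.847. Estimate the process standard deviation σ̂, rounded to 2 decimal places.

R̄ = (29.5 + 37.6 + 34.4 + 31.3 + 26.7 + 32.9) / 6 = 32.0667
σ̂ = R̄ / d₂ = 32.0667 / 2.847 = 11.2633

11.26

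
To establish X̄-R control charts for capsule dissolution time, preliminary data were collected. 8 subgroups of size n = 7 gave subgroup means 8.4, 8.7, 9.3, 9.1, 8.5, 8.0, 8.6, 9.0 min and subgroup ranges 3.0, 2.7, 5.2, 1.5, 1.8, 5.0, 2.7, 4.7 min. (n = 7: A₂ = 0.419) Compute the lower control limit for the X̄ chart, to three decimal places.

7.307

X̄̄ = (8.4 + 8.7 + 9.3 + 9.1 + 8.5 + 8.0 + 8.6 + 9.0) / 8 = 69.6000 / 8 = 8.7000
R̄ = (3.0 + 2.7 + 5.2 + 1.5 + 1.8 + 5.0 + 2.7 + 4.7) / 8 = 26.6000 / 8 = 3.3250
LCL = X̄̄ − A₂·R̄ = 8.7000 − 0.419 × 3.3250 = 7.3068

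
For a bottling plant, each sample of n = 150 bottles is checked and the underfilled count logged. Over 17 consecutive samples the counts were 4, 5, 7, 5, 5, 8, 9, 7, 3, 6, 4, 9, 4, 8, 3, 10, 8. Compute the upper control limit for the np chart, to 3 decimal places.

p̄ = Σdᵢ / (k·n) = 105 / (17 × 150) = 0.04118
UCL = np̄ + 3·√(np̄(1−p̄)) = 6.1765 + 3 × √(6.1765×0.95882) = 6.1765 + 3 × 2.4335 = 13.4771

13.477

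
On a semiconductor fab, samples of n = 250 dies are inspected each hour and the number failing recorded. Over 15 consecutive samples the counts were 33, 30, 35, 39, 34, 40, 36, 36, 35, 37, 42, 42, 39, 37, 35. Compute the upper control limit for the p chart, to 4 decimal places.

0.2138

p̄ = Σdᵢ / (k·n) = 550 / (15 × 250) = 0.14667
UCL = p̄ + 3·√(p̄(1−p̄)/n) = 0.14667 + 3 × √(0.14667×0.85333/250) = 0.14667 + 3 × 0.02237 = 0.21379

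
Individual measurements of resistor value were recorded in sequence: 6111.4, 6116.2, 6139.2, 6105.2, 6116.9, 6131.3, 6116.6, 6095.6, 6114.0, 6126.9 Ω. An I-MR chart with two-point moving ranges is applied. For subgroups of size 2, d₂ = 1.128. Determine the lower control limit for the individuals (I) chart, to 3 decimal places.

6071.556

X̄ = (6111.4 + 6116.2 + 6139.2 + 6105.2 + 6116.9 + 6131.3 + 6116.6 + 6095.6 + 6114.0 + 6126.9) / 10 = 6117.3300
Moving ranges: 4.8, 23.0, 34.0, 11.7, 14.4, 14.7, 21.0, 18.4, 12.9; M̄R̄ = 154.9000 / 9 = 17.2111
LCL = X̄ − 3·M̄R̄/d₂ = 6117.3300 − 3 × 17.2111 / 1.128 = 6071.5558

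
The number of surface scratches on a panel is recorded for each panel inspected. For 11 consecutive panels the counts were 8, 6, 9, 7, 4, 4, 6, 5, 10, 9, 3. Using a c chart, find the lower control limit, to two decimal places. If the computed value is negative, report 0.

0.00

c̄ = (8 + 6 + 9 + 7 + 4 + 4 + 6 + 5 + 10 + 9 + 3) / 11 = 71 / 11 = 6.4545
LCL = c̄ − 3√c̄ = 6.4545 − 3 × 2.5406 = -1.1672 → 0 (cannot be negative)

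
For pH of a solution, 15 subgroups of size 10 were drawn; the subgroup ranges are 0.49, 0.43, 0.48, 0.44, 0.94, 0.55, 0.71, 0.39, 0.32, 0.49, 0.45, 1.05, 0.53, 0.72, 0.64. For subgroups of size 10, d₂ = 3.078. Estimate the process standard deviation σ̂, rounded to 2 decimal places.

R̄ = (0.49 + 0.43 + 0.48 + 0.44 + 0.94 + 0.55 + 0.71 + 0.39 + 0.32 + 0.49 + 0.45 + 1.05 + 0.53 + 0.72 + 0.64) / 15 = 0.5753
σ̂ = R̄ / d₂ = 0.5753 / 3.078 = 0.1869

0.19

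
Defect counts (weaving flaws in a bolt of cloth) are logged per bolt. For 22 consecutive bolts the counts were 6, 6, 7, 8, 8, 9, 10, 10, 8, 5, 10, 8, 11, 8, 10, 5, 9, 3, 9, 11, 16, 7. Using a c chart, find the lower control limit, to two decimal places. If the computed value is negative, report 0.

0.00

c̄ = (6 + 6 + 7 + 8 + 8 + 9 + 10 + 10 + 8 + 5 + 10 + 8 + 11 + 8 + 10 + 5 + 9 + 3 + 9 + 11 + 16 + 7) / 22 = 184 / 22 = 8.3636
LCL = c̄ − 3√c̄ = 8.3636 − 3 × 2.8920 = -0.3123 → 0 (cannot be negative)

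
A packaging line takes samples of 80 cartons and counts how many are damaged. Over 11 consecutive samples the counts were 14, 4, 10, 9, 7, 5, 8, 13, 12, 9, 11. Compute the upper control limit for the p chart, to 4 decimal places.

p̄ = Σdᵢ / (k·n) = 102 / (11 × 80) = 0.11591
UCL = p̄ + 3·√(p̄(1−p̄)/n) = 0.11591 + 3 × √(0.11591×0.88409/80) = 0.11591 + 3 × 0.03579 = 0.22328

0.2233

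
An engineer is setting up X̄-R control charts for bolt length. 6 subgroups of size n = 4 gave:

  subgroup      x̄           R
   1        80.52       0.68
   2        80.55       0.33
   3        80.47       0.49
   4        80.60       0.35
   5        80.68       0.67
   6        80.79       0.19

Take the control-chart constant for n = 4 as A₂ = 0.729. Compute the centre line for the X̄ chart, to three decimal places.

80.602

X̄̄ = (80.52 + 80.55 + 80.47 + 80.60 + 80.68 + 80.79) / 6 = 483.6100 / 6 = 80.6017
CL = X̄̄ = 80.6017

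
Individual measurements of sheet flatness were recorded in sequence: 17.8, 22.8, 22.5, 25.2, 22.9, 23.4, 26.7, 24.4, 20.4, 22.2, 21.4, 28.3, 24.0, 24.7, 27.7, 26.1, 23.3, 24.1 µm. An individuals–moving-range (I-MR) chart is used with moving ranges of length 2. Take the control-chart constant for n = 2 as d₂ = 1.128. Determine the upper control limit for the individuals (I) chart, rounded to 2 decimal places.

X̄ = (17.8 + 22.8 + 22.5 + 25.2 + 22.9 + 23.4 + 26.7 + 24.4 + 20.4 + 22.2 + 21.4 + 28.3 + 24.0 + 24.7 + 27.7 + 26.1 + 23.3 + 24.1) / 18 = 23.7722
Moving ranges: 5.0, 0.3, 2.7, 2.3, 0.5, 3.3, 2.3, 4.0, 1.8, 0.8, 6.9, 4.3, 0.7, 3.0, 1.6, 2.8, 0.8; M̄R̄ = 43.1000 / 17 = 2.5353
UCL = X̄ + 3·M̄R̄/d₂ = 23.7722 + 3 × 2.5353 / 1.128 = 30.5150

30.52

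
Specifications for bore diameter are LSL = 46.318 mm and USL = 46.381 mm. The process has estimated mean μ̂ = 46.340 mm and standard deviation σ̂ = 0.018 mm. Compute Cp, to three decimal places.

0.583

Cp = (USL − LSL) / (6σ̂) = (46.381 − 46.318) / (6 × 0.018) = 0.0630 / 0.1080 = 0.5833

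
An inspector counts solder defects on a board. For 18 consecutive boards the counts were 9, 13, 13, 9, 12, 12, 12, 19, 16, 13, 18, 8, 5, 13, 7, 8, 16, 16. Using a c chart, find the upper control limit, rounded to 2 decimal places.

22.63

c̄ = (9 + 13 + 13 + 9 + 12 + 12 + 12 + 19 + 16 + 13 + 18 + 8 + 5 + 13 + 7 + 8 + 16 + 16) / 18 = 219 / 18 = 12.1667
UCL = c̄ + 3√c̄ = 12.1667 + 3 × √12.1667 = 12.1667 + 3 × 3.4881 = 22.6309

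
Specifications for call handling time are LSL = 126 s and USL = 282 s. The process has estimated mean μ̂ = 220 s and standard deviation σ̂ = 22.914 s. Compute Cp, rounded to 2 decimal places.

1.13

Cp = (USL − LSL) / (6σ̂) = (282 − 126) / (6 × 22.914) = 156.0000 / 137.4840 = 1.1347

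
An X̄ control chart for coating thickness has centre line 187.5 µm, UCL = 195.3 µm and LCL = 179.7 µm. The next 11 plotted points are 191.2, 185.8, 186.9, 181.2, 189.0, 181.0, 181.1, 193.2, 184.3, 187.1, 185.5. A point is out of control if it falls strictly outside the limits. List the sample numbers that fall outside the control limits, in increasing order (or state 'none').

All 11 points lie within [179.7, 195.3].

none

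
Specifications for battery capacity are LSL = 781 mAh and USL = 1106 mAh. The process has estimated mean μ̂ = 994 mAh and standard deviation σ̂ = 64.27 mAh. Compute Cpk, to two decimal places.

Cpu = (USL − μ̂) / (3σ̂) = (1106 − 994) / (3 × 64.27) = 0.5809; Cpl = (μ̂ − LSL) / (3σ̂) = (994 − 781) / (3 × 64.27) = 1.1047; Cpk = min(Cpu, Cpl) = 0.5809

0.58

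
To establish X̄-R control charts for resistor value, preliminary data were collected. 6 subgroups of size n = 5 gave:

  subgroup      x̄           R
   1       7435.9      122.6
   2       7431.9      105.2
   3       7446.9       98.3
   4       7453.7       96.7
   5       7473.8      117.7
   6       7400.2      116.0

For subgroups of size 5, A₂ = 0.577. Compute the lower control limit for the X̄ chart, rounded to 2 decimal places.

7377.27

X̄̄ = (7435.9 + 7431.9 + 7446.9 + 7453.7 + 7473.8 + 7400.2) / 6 = 44642.4000 / 6 = 7440.4000
R̄ = (122.6 + 105.2 + 98.3 + 96.7 + 117.7 + 116.0) / 6 = 656.5000 / 6 = 109.4167
LCL = X̄̄ − A₂·R̄ = 7440.4000 − 0.577 × 109.4167 = 7377.2666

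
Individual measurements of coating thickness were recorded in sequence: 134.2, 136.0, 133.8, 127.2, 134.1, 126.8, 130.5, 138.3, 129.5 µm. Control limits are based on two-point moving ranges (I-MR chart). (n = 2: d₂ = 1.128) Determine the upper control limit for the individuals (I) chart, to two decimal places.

147.26

X̄ = (134.2 + 136.0 + 133.8 + 127.2 + 134.1 + 126.8 + 130.5 + 138.3 + 129.5) / 9 = 132.2667
Moving ranges: 1.8, 2.2, 6.6, 6.9, 7.3, 3.7, 7.8, 8.8; M̄R̄ = 45.1000 / 8 = 5.6375
UCL = X̄ + 3·M̄R̄/d₂ = 132.2667 + 3 × 5.6375 / 1.128 = 147.2600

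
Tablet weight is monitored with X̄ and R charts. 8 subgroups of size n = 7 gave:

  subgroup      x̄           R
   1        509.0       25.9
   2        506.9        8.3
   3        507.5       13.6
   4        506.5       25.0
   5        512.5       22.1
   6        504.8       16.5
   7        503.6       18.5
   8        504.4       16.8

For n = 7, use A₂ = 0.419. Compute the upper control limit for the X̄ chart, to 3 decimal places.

514.583

X̄̄ = (509.0 + 506.9 + 507.5 + 506.5 + 512.5 + 504.8 + 503.6 + 504.4) / 8 = 4055.2000 / 8 = 506.9000
R̄ = (25.9 + 8.3 + 13.6 + 25.0 + 22.1 + 16.5 + 18.5 + 16.8) / 8 = 146.7000 / 8 = 18.3375
UCL = X̄̄ + A₂·R̄ = 506.9000 + 0.419 × 18.3375 = 514.5834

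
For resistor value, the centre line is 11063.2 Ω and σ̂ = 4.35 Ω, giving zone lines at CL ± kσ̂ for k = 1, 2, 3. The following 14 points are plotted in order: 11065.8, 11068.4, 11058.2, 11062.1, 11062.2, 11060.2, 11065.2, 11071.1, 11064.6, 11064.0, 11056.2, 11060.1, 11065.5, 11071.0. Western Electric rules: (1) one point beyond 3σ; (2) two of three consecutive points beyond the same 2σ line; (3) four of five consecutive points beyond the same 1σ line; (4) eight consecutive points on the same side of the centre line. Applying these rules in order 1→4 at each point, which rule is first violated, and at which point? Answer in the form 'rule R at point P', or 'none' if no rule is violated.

none

Zone of each point (C = within 1σ̂, B = 1σ̂–2σ̂, A = 2σ̂–3σ̂, * = beyond 3σ̂; sign = side of CL): 1:+C, 2:+B, 3:-B, 4:-C, 5:-C, 6:-C, 7:+C, 8:+B, 9:+C, 10:+C, 11:-B, 12:-C, 13:+C, 14:+B
No rule fires across all 14 points.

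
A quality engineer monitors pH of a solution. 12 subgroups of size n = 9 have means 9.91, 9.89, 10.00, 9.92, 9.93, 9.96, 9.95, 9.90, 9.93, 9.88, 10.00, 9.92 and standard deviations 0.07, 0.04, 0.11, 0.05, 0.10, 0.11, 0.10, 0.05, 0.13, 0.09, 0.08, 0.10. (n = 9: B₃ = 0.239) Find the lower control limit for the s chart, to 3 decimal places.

0.021

s̄ = (0.07 + 0.04 + 0.11 + 0.05 + 0.10 + 0.11 + 0.10 + 0.05 + 0.13 + 0.09 + 0.08 + 0.10) / 12 = 0.0858
LCL_s = B₃·s̄ = 0.239 × 0.0858 = 0.0205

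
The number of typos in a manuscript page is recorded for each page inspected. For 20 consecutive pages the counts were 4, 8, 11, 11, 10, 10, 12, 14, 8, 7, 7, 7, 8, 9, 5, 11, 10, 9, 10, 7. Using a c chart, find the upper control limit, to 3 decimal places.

c̄ = (4 + 8 + 11 + 11 + 10 + 10 + 12 + 14 + 8 + 7 + 7 + 7 + 8 + 9 + 5 + 11 + 10 + 9 + 10 + 7) / 20 = 178 / 20 = 8.9000
UCL = c̄ + 3√c̄ = 8.9000 + 3 × √8.9000 = 8.9000 + 3 × 2.9833 = 17.8499

17.850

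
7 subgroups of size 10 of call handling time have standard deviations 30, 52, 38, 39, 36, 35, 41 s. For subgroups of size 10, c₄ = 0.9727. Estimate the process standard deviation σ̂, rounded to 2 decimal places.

s̄ = (30 + 52 + 38 + 39 + 36 + 35 + 41) / 7 = 38.7143
σ̂ = s̄ / c₄ = 38.7143 / 0.9727 = 39.8008

39.80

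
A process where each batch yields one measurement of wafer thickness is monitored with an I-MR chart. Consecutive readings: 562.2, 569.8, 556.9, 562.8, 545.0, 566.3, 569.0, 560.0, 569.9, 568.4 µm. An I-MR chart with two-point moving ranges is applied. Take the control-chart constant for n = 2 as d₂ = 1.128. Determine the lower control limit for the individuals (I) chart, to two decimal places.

536.85

X̄ = (562.2 + 569.8 + 556.9 + 562.8 + 545.0 + 566.3 + 569.0 + 560.0 + 569.9 + 568.4) / 10 = 563.0300
Moving ranges: 7.6, 12.9, 5.9, 17.8, 21.3, 2.7, 9.0, 9.9, 1.5; M̄R̄ = 88.6000 / 9 = 9.8444
LCL = X̄ − 3·M̄R̄/d₂ = 563.0300 − 3 × 9.8444 / 1.128 = 536.8480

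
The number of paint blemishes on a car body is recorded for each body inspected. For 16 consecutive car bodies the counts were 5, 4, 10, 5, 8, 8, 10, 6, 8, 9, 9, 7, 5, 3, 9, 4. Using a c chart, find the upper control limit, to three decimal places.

14.741

c̄ = (5 + 4 + 10 + 5 + 8 + 8 + 10 + 6 + 8 + 9 + 9 + 7 + 5 + 3 + 9 + 4) / 16 = 110 / 16 = 6.8750
UCL = c̄ + 3√c̄ = 6.8750 + 3 × √6.8750 = 6.8750 + 3 × 2.6220 = 14.7411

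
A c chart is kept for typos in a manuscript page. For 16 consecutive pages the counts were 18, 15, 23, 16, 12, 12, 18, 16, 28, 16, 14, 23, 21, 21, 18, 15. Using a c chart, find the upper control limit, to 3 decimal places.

c̄ = (18 + 15 + 23 + 16 + 12 + 12 + 18 + 16 + 28 + 16 + 14 + 23 + 21 + 21 + 18 + 15) / 16 = 286 / 16 = 17.8750
UCL = c̄ + 3√c̄ = 17.8750 + 3 × √17.8750 = 17.8750 + 3 × 4.2279 = 30.5587

30.559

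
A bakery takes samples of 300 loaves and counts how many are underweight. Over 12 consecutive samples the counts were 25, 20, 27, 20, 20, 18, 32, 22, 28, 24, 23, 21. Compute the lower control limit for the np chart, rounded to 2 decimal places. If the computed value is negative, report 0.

p̄ = Σdᵢ / (k·n) = 280 / (12 × 300) = 0.07778
LCL = np̄ − 3·√(np̄(1−p̄)) = 23.3333 − 3 × 4.6388 = 9.4169

9.42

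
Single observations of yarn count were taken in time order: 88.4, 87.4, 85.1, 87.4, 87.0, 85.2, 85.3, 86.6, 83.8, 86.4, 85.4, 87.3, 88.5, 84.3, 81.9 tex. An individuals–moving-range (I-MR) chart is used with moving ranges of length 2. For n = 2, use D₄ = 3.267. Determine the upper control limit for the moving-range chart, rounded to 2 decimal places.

Moving ranges: 1.0, 2.3, 2.3, 0.4, 1.8, 0.1, 1.3, 2.8, 2.6, 1.0, 1.9, 1.2, 4.2, 2.4; M̄R̄ = 25.3000 / 14 = 1.8071
UCL_MR = D₄·M̄R̄ = 3.267 × 1.8071 = 5.9039

5.90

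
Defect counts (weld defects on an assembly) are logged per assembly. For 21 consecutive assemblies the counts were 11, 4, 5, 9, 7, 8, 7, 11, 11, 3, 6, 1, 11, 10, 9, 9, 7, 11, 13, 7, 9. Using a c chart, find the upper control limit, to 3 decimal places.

16.558

c̄ = (11 + 4 + 5 + 9 + 7 + 8 + 7 + 11 + 11 + 3 + 6 + 1 + 11 + 10 + 9 + 9 + 7 + 11 + 13 + 7 + 9) / 21 = 169 / 21 = 8.0476
UCL = c̄ + 3√c̄ = 8.0476 + 3 × √8.0476 = 8.0476 + 3 × 2.8368 = 16.5581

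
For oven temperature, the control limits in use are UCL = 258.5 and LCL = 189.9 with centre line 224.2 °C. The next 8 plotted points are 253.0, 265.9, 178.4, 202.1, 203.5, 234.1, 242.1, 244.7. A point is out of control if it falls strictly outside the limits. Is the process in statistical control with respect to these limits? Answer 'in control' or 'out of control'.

Compare each point to [189.9, 258.5]: sample 2 = 265.9 > UCL; sample 3 = 178.4 < LCL.

out of control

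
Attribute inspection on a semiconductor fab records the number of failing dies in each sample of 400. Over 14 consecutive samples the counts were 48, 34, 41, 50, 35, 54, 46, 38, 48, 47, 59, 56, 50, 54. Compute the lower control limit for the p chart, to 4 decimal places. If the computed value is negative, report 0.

0.0695

p̄ = Σdᵢ / (k·n) = 660 / (14 × 400) = 0.11786
LCL = p̄ − 3·√(p̄(1−p̄)/n) = 0.11786 − 3 × 0.01612 = 0.06949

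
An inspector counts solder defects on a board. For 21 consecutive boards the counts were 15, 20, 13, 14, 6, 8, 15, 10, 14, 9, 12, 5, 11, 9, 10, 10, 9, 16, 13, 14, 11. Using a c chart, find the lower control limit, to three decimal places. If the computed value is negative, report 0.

1.393

c̄ = (15 + 20 + 13 + 14 + 6 + 8 + 15 + 10 + 14 + 9 + 12 + 5 + 11 + 9 + 10 + 10 + 9 + 16 + 13 + 14 + 11) / 21 = 244 / 21 = 11.6190
LCL = c̄ − 3√c̄ = 11.6190 − 3 × 3.4087 = 1.3930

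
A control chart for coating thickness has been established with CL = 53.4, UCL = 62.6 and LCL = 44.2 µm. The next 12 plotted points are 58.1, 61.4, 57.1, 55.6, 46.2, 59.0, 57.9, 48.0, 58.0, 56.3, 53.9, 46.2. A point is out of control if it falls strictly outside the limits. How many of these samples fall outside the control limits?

0

All 12 points lie within [44.2, 62.6].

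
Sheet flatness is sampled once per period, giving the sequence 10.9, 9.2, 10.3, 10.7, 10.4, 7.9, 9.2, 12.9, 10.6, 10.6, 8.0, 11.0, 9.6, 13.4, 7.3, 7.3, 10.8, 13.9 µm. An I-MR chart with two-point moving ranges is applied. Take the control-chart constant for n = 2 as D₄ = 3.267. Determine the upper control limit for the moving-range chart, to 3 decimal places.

Moving ranges: 1.7, 1.1, 0.4, 0.3, 2.5, 1.3, 3.7, 2.3, 0.0, 2.6, 3.0, 1.4, 3.8, 6.1, 0.0, 3.5, 3.1; M̄R̄ = 36.8000 / 17 = 2.1647
UCL_MR = D₄·M̄R̄ = 3.267 × 2.1647 = 7.0721

7.072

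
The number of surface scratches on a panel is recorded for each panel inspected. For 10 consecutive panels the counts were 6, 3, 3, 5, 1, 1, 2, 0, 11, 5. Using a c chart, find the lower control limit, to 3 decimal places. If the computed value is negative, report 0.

0.000

c̄ = (6 + 3 + 3 + 5 + 1 + 1 + 2 + 0 + 11 + 5) / 10 = 37 / 10 = 3.7000
LCL = c̄ − 3√c̄ = 3.7000 − 3 × 1.9235 = -2.0706 → 0 (cannot be negative)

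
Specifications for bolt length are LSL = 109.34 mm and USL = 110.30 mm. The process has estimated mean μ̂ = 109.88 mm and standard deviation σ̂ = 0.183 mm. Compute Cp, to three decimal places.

Cp = (USL − LSL) / (6σ̂) = (110.30 − 109.34) / (6 × 0.183) = 0.9600 / 1.0980 = 0.8743

0.874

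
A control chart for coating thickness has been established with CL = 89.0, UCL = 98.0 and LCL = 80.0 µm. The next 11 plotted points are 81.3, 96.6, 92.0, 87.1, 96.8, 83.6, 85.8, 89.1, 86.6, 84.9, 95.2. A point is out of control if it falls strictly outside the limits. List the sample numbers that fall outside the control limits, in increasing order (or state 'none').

none

All 11 points lie within [80.0, 98.0].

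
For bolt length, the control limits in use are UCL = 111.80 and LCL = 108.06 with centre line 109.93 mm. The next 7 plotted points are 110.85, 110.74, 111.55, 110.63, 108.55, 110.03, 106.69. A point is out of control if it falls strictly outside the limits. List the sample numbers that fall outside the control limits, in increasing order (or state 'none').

Compare each point to [108.06, 111.80]: sample 7 = 106.69 < LCL.

7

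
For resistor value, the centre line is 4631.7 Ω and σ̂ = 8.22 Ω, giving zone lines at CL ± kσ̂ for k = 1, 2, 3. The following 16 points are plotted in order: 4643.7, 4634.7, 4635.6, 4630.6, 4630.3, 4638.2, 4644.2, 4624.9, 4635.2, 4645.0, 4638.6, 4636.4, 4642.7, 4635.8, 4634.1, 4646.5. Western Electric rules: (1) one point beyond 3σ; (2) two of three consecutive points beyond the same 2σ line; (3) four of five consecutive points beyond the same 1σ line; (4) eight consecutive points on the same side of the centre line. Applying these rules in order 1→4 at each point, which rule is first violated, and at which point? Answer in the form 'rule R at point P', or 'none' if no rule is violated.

rule 4 at point 16

Zone of each point (C = within 1σ̂, B = 1σ̂–2σ̂, A = 2σ̂–3σ̂, * = beyond 3σ̂; sign = side of CL): 1:+B, 2:+C, 3:+C, 4:-C, 5:-C, 6:+C, 7:+B, 8:-C, 9:+C, 10:+B, 11:+C, 12:+C, 13:+B, 14:+C, 15:+C, 16:+B
Rule 4 (eight consecutive points on the same side of the centre line) is satisfied at point 16.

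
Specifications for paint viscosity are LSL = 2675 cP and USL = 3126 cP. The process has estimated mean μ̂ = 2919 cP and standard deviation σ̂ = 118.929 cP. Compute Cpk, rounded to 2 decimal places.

Cpu = (USL − μ̂) / (3σ̂) = (3126 − 2919) / (3 × 118.929) = 0.5802; Cpl = (μ̂ − LSL) / (3σ̂) = (2919 − 2675) / (3 × 118.929) = 0.6839; Cpk = min(Cpu, Cpl) = 0.5802

0.58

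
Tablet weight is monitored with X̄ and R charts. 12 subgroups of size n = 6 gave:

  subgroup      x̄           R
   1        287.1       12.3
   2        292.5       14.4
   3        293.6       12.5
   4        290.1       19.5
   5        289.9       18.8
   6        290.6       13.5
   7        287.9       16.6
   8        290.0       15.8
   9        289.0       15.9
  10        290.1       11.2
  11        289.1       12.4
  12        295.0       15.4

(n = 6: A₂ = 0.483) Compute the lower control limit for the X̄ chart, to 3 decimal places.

X̄̄ = (287.1 + 292.5 + 293.6 + 290.1 + 289.9 + 290.6 + 287.9 + 290.0 + 289.0 + 290.1 + 289.1 + 295.0) / 12 = 3484.9000 / 12 = 290.4083
R̄ = (12.3 + 14.4 + 12.5 + 19.5 + 18.8 + 13.5 + 16.6 + 15.8 + 15.9 + 11.2 + 12.4 + 15.4) / 12 = 178.3000 / 12 = 14.8583
LCL = X̄̄ − A₂·R̄ = 290.4083 − 0.483 × 14.8583 = 283.2318

283.232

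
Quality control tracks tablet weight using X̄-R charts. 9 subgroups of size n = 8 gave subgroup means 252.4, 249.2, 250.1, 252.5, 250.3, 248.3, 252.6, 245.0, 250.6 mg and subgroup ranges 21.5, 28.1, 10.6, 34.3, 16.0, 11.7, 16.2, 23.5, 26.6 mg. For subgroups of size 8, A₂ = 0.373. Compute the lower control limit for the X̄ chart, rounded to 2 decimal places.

X̄̄ = (252.4 + 249.2 + 250.1 + 252.5 + 250.3 + 248.3 + 252.6 + 245.0 + 250.6) / 9 = 2251.0000 / 9 = 250.1111
R̄ = (21.5 + 28.1 + 10.6 + 34.3 + 16.0 + 11.7 + 16.2 + 23.5 + 26.6) / 9 = 188.5000 / 9 = 20.9444
LCL = X̄̄ − A₂·R̄ = 250.1111 − 0.373 × 20.9444 = 242.2988

242.30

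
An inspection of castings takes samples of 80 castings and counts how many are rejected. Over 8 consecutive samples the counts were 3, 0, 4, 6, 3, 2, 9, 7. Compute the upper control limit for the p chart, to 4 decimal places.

p̄ = Σdᵢ / (k·n) = 34 / (8 × 80) = 0.05312
UCL = p̄ + 3·√(p̄(1−p̄)/n) = 0.05312 + 3 × √(0.05312×0.94688/80) = 0.05312 + 3 × 0.02508 = 0.12835

0.1284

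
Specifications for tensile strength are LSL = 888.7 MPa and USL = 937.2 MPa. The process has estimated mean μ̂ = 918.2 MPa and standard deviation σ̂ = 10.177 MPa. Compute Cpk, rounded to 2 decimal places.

0.62

Cpu = (USL − μ̂) / (3σ̂) = (937.2 − 918.2) / (3 × 10.177) = 0.6223; Cpl = (μ̂ − LSL) / (3σ̂) = (918.2 − 888.7) / (3 × 10.177) = 0.9662; Cpk = min(Cpu, Cpl) = 0.6223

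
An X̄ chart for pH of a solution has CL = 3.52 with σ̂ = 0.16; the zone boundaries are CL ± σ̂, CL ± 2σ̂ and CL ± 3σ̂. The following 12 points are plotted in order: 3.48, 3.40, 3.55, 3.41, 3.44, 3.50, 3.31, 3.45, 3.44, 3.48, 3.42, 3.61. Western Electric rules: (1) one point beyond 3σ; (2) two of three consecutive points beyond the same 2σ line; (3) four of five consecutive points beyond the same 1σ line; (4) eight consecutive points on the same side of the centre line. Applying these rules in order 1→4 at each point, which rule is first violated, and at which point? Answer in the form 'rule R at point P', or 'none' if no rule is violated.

rule 4 at point 11

Zone of each point (C = within 1σ̂, B = 1σ̂–2σ̂, A = 2σ̂–3σ̂, * = beyond 3σ̂; sign = side of CL): 1:-C, 2:-C, 3:+C, 4:-C, 5:-C, 6:-C, 7:-B, 8:-C, 9:-C, 10:-C, 11:-C, 12:+C
Rule 4 (eight consecutive points on the same side of the centre line) is satisfied at point 11.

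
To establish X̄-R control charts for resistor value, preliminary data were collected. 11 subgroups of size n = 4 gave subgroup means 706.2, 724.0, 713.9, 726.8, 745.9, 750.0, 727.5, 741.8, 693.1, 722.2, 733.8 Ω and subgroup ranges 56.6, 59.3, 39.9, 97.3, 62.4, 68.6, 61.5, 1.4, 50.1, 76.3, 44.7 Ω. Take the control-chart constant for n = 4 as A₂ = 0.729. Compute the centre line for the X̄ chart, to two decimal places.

X̄̄ = (706.2 + 724.0 + 713.9 + 726.8 + 745.9 + 750.0 + 727.5 + 741.8 + 693.1 + 722.2 + 733.8) / 11 = 7985.2000 / 11 = 725.9273
CL = X̄̄ = 725.9273

725.93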